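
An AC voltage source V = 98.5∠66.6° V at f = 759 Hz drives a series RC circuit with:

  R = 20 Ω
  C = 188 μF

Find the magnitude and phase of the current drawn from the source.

Step 1 — Angular frequency: ω = 2π·f = 2π·759 = 4769 rad/s.
Step 2 — Component impedances:
  R: Z = R = 20 Ω
  C: Z = 1/(jωC) = -j/(ω·C) = 0 - j1.115 Ω
Step 3 — Series combination: Z_total = R + C = 20 - j1.115 Ω = 20.03∠-3.2° Ω.
Step 4 — Source phasor: V = 98.5∠66.6° V = 39.12 + j90.4 V.
Step 5 — Ohm's law: I = V / Z_total = (39.12 + j90.4) / (20 - j1.115) = 1.699 + j4.615 A.
Step 6 — Convert to polar: |I| = 4.917 A, ∠I = 69.8°.

I = 4.917∠69.8° A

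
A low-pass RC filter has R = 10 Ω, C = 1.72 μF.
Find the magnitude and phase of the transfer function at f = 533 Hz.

Step 1 — Angular frequency: ω = 2π·533 = 3349 rad/s.
Step 2 — Transfer function: H(jω) = 1/(1 + jωRC).
Step 3 — Denominator: 1 + jωRC = 1 + j·3349·10·1.72e-06 = 1 + j0.0576.
Step 4 — H = 0.9967 - j0.05741.
Step 5 — Magnitude: |H| = 0.9983 (-0.0 dB); phase: φ = -3.3°.

|H| = 0.9983 (-0.0 dB), φ = -3.3°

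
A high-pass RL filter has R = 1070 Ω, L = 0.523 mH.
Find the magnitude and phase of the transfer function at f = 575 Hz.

Step 1 — Angular frequency: ω = 2π·575 = 3613 rad/s.
Step 2 — Transfer function: H(jω) = jωL/(R + jωL).
Step 3 — Numerator jωL = j·1.89; denominator R + jωL = 1070 + j1.89.
Step 4 — H = 3.118e-06 + j0.001766.
Step 5 — Magnitude: |H| = 0.001766 (-55.1 dB); phase: φ = 89.9°.

|H| = 0.001766 (-55.1 dB), φ = 89.9°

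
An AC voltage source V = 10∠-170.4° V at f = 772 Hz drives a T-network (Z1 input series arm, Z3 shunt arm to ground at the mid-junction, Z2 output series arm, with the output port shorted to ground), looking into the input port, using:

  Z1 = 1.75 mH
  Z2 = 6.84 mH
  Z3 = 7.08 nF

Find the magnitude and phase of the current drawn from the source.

Step 1 — Angular frequency: ω = 2π·f = 2π·772 = 4851 rad/s.
Step 2 — Component impedances:
  Z1: Z = jωL = j·4851·0.00175 = 0 + j8.489 Ω
  Z2: Z = jωL = j·4851·0.00684 = 0 + j33.18 Ω
  Z3: Z = 1/(jωC) = -j/(ω·C) = 0 - j2.912e+04 Ω
Step 3 — With the output port shorted to ground, the output series arm Z2 runs from the junction to ground; the shunt arm Z3 also runs from the junction to ground. They appear in parallel: Z3 || Z2 = 0 + j33.22 Ω.
Step 4 — Series with input arm Z1: Z_in = Z1 + (Z3 || Z2) = 0 + j41.7 Ω = 41.7∠90.0° Ω.
Step 5 — Source phasor: V = 10∠-170.4° V = -9.86 - j1.668 V.
Step 6 — Ohm's law: I = V / Z_total = (-9.86 - j1.668) / (0 + j41.7) = -0.03999 + j0.2364 A.
Step 7 — Convert to polar: |I| = 0.2398 A, ∠I = 99.6°.

I = 0.2398∠99.6° A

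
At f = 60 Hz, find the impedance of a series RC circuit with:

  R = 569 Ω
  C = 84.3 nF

Step 1 — Angular frequency: ω = 2π·f = 2π·60 = 377 rad/s.
Step 2 — Component impedances:
  R: Z = R = 569 Ω
  C: Z = 1/(jωC) = -j/(ω·C) = 0 - j3.147e+04 Ω
Step 3 — Series combination: Z_total = R + C = 569 - j3.147e+04 Ω = 3.147e+04∠-89.0° Ω.

Z = 569 - j3.147e+04 Ω = 3.147e+04∠-89.0° Ω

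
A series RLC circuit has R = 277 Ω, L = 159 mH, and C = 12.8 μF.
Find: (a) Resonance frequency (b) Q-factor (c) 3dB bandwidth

Step 1 — Resonance: ω₀ = 1/√(LC) = 1/√(0.159·1.28e-05) = 701 rad/s.
Step 2 — f₀ = ω₀/(2π) = 111.6 Hz.
Step 3 — Series Q: Q = ω₀L/R = 701·0.159/277 = 0.4024.
Step 4 — Bandwidth: Δω = ω₀/Q = 1742 rad/s; BW = Δω/(2π) = 277.3 Hz.

(a) f₀ = 111.6 Hz  (b) Q = 0.4024  (c) BW = 277.3 Hz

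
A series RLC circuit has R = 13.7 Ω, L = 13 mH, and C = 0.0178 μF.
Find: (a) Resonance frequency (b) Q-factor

Step 1 — Resonance condition Im(Z)=0 gives ω₀ = 1/√(LC).
Step 2 — ω₀ = 1/√(0.013·1.78e-08) = 6.574e+04 rad/s.
Step 3 — f₀ = ω₀/(2π) = 1.046e+04 Hz.
Step 4 — Series Q: Q = ω₀L/R = 6.574e+04·0.013/13.7 = 62.38.

(a) f₀ = 1.046e+04 Hz  (b) Q = 62.38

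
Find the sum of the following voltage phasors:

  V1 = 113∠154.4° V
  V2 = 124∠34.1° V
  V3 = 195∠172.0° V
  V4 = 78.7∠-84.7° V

Step 1 — Convert each phasor to rectangular form:
  V1 = 113·(cos(154.4°) + j·sin(154.4°)) = -101.9 + j48.83 V
  V2 = 124·(cos(34.1°) + j·sin(34.1°)) = 102.7 + j69.52 V
  V3 = 195·(cos(172.0°) + j·sin(172.0°)) = -193.1 + j27.14 V
  V4 = 78.7·(cos(-84.7°) + j·sin(-84.7°)) = 7.27 - j78.36 V
Step 2 — Sum components: V_total = -185.1 + j67.12 V.
Step 3 — Convert to polar: |V_total| = 196.9 V, ∠V_total = 160.1°.

V_total = 196.9∠160.1° V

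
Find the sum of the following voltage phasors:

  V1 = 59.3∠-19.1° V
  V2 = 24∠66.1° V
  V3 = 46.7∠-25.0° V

Step 1 — Convert each phasor to rectangular form:
  V1 = 59.3·(cos(-19.1°) + j·sin(-19.1°)) = 56.04 - j19.4 V
  V2 = 24·(cos(66.1°) + j·sin(66.1°)) = 9.723 + j21.94 V
  V3 = 46.7·(cos(-25.0°) + j·sin(-25.0°)) = 42.32 - j19.74 V
Step 2 — Sum components: V_total = 108.1 - j17.2 V.
Step 3 — Convert to polar: |V_total| = 109.4 V, ∠V_total = -9.0°.

V_total = 109.4∠-9.0° V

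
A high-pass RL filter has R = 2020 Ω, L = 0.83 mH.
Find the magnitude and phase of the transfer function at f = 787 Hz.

Step 1 — Angular frequency: ω = 2π·787 = 4945 rad/s.
Step 2 — Transfer function: H(jω) = jωL/(R + jωL).
Step 3 — Numerator jωL = j·4.104; denominator R + jωL = 2020 + j4.104.
Step 4 — H = 4.128e-06 + j0.002032.
Step 5 — Magnitude: |H| = 0.002032 (-53.8 dB); phase: φ = 89.9°.

|H| = 0.002032 (-53.8 dB), φ = 89.9°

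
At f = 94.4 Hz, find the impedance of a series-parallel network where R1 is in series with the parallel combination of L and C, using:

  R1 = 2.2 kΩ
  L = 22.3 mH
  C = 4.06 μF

Step 1 — Angular frequency: ω = 2π·f = 2π·94.4 = 593.1 rad/s.
Step 2 — Component impedances:
  R1: Z = R = 2200 Ω
  L: Z = jωL = j·593.1·0.0223 = 0 + j13.23 Ω
  C: Z = 1/(jωC) = -j/(ω·C) = 0 - j415.3 Ω
Step 3 — Parallel branch: L || C = 1/(1/L + 1/C) = 0 + j13.66 Ω.
Step 4 — Series with R1: Z_total = R1 + (L || C) = 2200 + j13.66 Ω = 2200∠0.4° Ω.

Z = 2200 + j13.66 Ω = 2200∠0.4° Ω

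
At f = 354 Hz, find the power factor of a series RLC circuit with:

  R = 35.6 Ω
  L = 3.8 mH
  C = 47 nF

Step 1 — Angular frequency: ω = 2π·f = 2π·354 = 2224 rad/s.
Step 2 — Component impedances:
  R: Z = R = 35.6 Ω
  L: Z = jωL = j·2224·0.0038 = 0 + j8.452 Ω
  C: Z = 1/(jωC) = -j/(ω·C) = 0 - j9566 Ω
Step 3 — Series combination: Z_total = R + L + C = 35.6 - j9557 Ω = 9557∠-89.8° Ω.
Step 4 — Power factor: PF = cos(φ) = Re(Z)/|Z| = 35.6/9557 = 0.003725.
Step 5 — Type: Im(Z) = -9557 ⇒ leading (phase φ = -89.8°).

PF = 0.003725 (leading, φ = -89.8°)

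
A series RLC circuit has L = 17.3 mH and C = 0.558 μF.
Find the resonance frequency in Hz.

Step 1 — Resonance condition Im(Z)=0 gives ω₀ = 1/√(LC).
Step 2 — ω₀ = 1/√(0.0173·5.58e-07) = 1.018e+04 rad/s.
Step 3 — f₀ = ω₀/(2π) = 1620 Hz.

f₀ = 1620 Hz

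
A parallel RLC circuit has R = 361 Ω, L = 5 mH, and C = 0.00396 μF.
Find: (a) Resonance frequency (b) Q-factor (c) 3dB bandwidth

Step 1 — Resonance: ω₀ = 1/√(LC) = 1/√(0.005·3.96e-09) = 2.247e+05 rad/s.
Step 2 — f₀ = ω₀/(2π) = 3.577e+04 Hz.
Step 3 — Parallel Q: Q = R/(ω₀L) = 361/(2.247e+05·0.005) = 0.3213.
Step 4 — Bandwidth: Δω = ω₀/Q = 6.995e+05 rad/s; BW = Δω/(2π) = 1.113e+05 Hz.

(a) f₀ = 3.577e+04 Hz  (b) Q = 0.3213  (c) BW = 1.113e+05 Hz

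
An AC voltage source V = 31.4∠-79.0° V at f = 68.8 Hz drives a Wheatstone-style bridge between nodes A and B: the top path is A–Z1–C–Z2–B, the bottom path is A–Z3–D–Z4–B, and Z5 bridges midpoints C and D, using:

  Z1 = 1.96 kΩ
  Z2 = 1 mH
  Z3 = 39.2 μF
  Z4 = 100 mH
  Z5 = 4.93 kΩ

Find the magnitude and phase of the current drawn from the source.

Step 1 — Angular frequency: ω = 2π·f = 2π·68.8 = 432.3 rad/s.
Step 2 — Component impedances:
  Z1: Z = R = 1960 Ω
  Z2: Z = jωL = j·432.3·0.001 = 0 + j0.4323 Ω
  Z3: Z = 1/(jωC) = -j/(ω·C) = 0 - j59.01 Ω
  Z4: Z = jωL = j·432.3·0.1 = 0 + j43.23 Ω
  Z5: Z = R = 4930 Ω
Step 3 — Bridge requires nodal analysis (the Z5 bridge couples midpoints C and D, so the two paths cannot be reduced to a simple series/parallel combination). Setting node B to ground and injecting 1 A at node A, the 3-node admittance system at A, C, D solves to V_A = Z_AB = 0.506 - j15.78 Ω = 15.79∠-88.2° Ω.
Step 4 — Source phasor: V = 31.4∠-79.0° V = 5.991 - j30.82 V.
Step 5 — Ohm's law: I = V / Z_total = (5.991 - j30.82) / (0.506 - j15.78) = 1.963 + j0.3167 A.
Step 6 — Convert to polar: |I| = 1.989 A, ∠I = 9.2°.

I = 1.989∠9.2° A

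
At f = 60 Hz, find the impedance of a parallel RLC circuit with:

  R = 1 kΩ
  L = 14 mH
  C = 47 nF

Step 1 — Angular frequency: ω = 2π·f = 2π·60 = 377 rad/s.
Step 2 — Component impedances:
  R: Z = R = 1000 Ω
  L: Z = jωL = j·377·0.014 = 0 + j5.278 Ω
  C: Z = 1/(jωC) = -j/(ω·C) = 0 - j5.644e+04 Ω
Step 3 — Parallel combination: 1/Z_total = 1/R + 1/L + 1/C; Z_total = 0.02786 + j5.278 Ω = 5.278∠89.7° Ω.

Z = 0.02786 + j5.278 Ω = 5.278∠89.7° Ω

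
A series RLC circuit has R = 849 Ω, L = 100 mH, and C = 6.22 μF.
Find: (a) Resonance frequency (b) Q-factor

Step 1 — Resonance condition Im(Z)=0 gives ω₀ = 1/√(LC).
Step 2 — ω₀ = 1/√(0.1·6.22e-06) = 1268 rad/s.
Step 3 — f₀ = ω₀/(2π) = 201.8 Hz.
Step 4 — Series Q: Q = ω₀L/R = 1268·0.1/849 = 0.1493.

(a) f₀ = 201.8 Hz  (b) Q = 0.1493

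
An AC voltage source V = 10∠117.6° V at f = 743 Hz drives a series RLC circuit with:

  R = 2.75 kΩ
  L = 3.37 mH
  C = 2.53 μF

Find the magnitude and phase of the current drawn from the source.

Step 1 — Angular frequency: ω = 2π·f = 2π·743 = 4668 rad/s.
Step 2 — Component impedances:
  R: Z = R = 2750 Ω
  L: Z = jωL = j·4668·0.00337 = 0 + j15.73 Ω
  C: Z = 1/(jωC) = -j/(ω·C) = 0 - j84.67 Ω
Step 3 — Series combination: Z_total = R + L + C = 2750 - j68.93 Ω = 2751∠-1.4° Ω.
Step 4 — Source phasor: V = 10∠117.6° V = -4.633 + j8.862 V.
Step 5 — Ohm's law: I = V / Z_total = (-4.633 + j8.862) / (2750 - j68.93) = -0.001764 + j0.003178 A.
Step 6 — Convert to polar: |I| = 0.003635 A, ∠I = 119.0°.

I = 0.003635∠119.0° A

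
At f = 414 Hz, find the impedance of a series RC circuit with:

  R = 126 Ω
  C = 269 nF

Step 1 — Angular frequency: ω = 2π·f = 2π·414 = 2601 rad/s.
Step 2 — Component impedances:
  R: Z = R = 126 Ω
  C: Z = 1/(jωC) = -j/(ω·C) = 0 - j1429 Ω
Step 3 — Series combination: Z_total = R + C = 126 - j1429 Ω = 1435∠-85.0° Ω.

Z = 126 - j1429 Ω = 1435∠-85.0° Ω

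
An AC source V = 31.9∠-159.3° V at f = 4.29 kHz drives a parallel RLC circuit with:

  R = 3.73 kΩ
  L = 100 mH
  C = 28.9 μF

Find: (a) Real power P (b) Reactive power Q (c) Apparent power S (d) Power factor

Step 1 — Angular frequency: ω = 2π·f = 2π·4290 = 2.695e+04 rad/s.
Step 2 — Component impedances:
  R: Z = R = 3730 Ω
  L: Z = jωL = j·2.695e+04·0.1 = 0 + j2695 Ω
  C: Z = 1/(jωC) = -j/(ω·C) = 0 - j1.284 Ω
Step 3 — Parallel combination: 1/Z_total = 1/R + 1/L + 1/C; Z_total = 0.0004422 - j1.284 Ω = 1.284∠-90.0° Ω.
Step 4 — Source phasor: V = 31.9∠-159.3° V = -29.84 - j11.28 V.
Step 5 — Current: I = V / Z = 8.772 - j23.24 A = 24.84∠-69.3° A.
Step 6 — Complex power: S = V·I* = 0.2728 - j792.3 VA.
Step 7 — Real power: P = Re(S) = 0.2728 W.
Step 8 — Reactive power: Q = Im(S) = -792.3 VAR.
Step 9 — Apparent power: |S| = 792.3 VA.
Step 10 — Power factor: PF = P/|S| = 0.0003443 (leading).

(a) P = 0.2728 W  (b) Q = -792.3 VAR  (c) S = 792.3 VA  (d) PF = 0.0003443 (leading)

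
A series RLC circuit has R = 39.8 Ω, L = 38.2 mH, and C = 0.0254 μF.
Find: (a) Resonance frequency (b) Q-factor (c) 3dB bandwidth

Step 1 — Resonance: ω₀ = 1/√(LC) = 1/√(0.0382·2.54e-08) = 3.21e+04 rad/s.
Step 2 — f₀ = ω₀/(2π) = 5109 Hz.
Step 3 — Series Q: Q = ω₀L/R = 3.21e+04·0.0382/39.8 = 30.81.
Step 4 — Bandwidth: Δω = ω₀/Q = 1042 rad/s; BW = Δω/(2π) = 165.8 Hz.

(a) f₀ = 5109 Hz  (b) Q = 30.81  (c) BW = 165.8 Hz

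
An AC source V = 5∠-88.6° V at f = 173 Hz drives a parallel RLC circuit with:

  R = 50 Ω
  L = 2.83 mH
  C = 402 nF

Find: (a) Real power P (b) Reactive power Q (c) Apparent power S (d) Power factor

Step 1 — Angular frequency: ω = 2π·f = 2π·173 = 1087 rad/s.
Step 2 — Component impedances:
  R: Z = R = 50 Ω
  L: Z = jωL = j·1087·0.00283 = 0 + j3.076 Ω
  C: Z = 1/(jωC) = -j/(ω·C) = 0 - j2288 Ω
Step 3 — Parallel combination: 1/Z_total = 1/R + 1/L + 1/C; Z_total = 0.1891 + j3.069 Ω = 3.074∠86.5° Ω.
Step 4 — Source phasor: V = 5∠-88.6° V = 0.1222 - j4.999 V.
Step 5 — Current: I = V / Z = -1.62 - j0.1396 A = 1.626∠-175.1° A.
Step 6 — Complex power: S = V·I* = 0.5 + j8.116 VA.
Step 7 — Real power: P = Re(S) = 0.5 W.
Step 8 — Reactive power: Q = Im(S) = 8.116 VAR.
Step 9 — Apparent power: |S| = 8.131 VA.
Step 10 — Power factor: PF = P/|S| = 0.06149 (lagging).

(a) P = 0.5 W  (b) Q = 8.116 VAR  (c) S = 8.131 VA  (d) PF = 0.06149 (lagging)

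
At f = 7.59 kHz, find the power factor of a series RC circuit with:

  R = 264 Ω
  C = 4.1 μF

Step 1 — Angular frequency: ω = 2π·f = 2π·7590 = 4.769e+04 rad/s.
Step 2 — Component impedances:
  R: Z = R = 264 Ω
  C: Z = 1/(jωC) = -j/(ω·C) = 0 - j5.114 Ω
Step 3 — Series combination: Z_total = R + C = 264 - j5.114 Ω = 264∠-1.1° Ω.
Step 4 — Power factor: PF = cos(φ) = Re(Z)/|Z| = 264/264.05 = 0.9998.
Step 5 — Type: Im(Z) = -5.114 ⇒ leading (phase φ = -1.1°).

PF = 0.9998 (leading, φ = -1.1°)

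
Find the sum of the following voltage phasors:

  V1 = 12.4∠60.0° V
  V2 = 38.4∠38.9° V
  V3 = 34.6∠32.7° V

Step 1 — Convert each phasor to rectangular form:
  V1 = 12.4·(cos(60.0°) + j·sin(60.0°)) = 6.2 + j10.74 V
  V2 = 38.4·(cos(38.9°) + j·sin(38.9°)) = 29.88 + j24.11 V
  V3 = 34.6·(cos(32.7°) + j·sin(32.7°)) = 29.12 + j18.69 V
Step 2 — Sum components: V_total = 65.2 + j53.54 V.
Step 3 — Convert to polar: |V_total| = 84.37 V, ∠V_total = 39.4°.

V_total = 84.37∠39.4° V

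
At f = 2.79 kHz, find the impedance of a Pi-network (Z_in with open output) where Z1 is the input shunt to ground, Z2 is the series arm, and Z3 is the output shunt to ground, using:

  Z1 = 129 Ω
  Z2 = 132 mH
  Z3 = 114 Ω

Step 1 — Angular frequency: ω = 2π·f = 2π·2790 = 1.753e+04 rad/s.
Step 2 — Component impedances:
  Z1: Z = R = 129 Ω
  Z2: Z = jωL = j·1.753e+04·0.132 = 0 + j2314 Ω
  Z3: Z = R = 114 Ω
Step 3 — With open output, the series arm Z2 and the output shunt Z3 appear in series to ground: Z2 + Z3 = 114 + j2314 Ω.
Step 4 — Parallel with input shunt Z1: Z_in = Z1 || (Z2 + Z3) = 128.3 + j7.113 Ω = 128.5∠3.2° Ω.

Z = 128.3 + j7.113 Ω = 128.5∠3.2° Ω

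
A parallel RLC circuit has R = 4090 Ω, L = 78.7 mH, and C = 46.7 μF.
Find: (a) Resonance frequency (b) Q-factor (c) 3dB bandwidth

Step 1 — Resonance: ω₀ = 1/√(LC) = 1/√(0.0787·4.67e-05) = 521.6 rad/s.
Step 2 — f₀ = ω₀/(2π) = 83.02 Hz.
Step 3 — Parallel Q: Q = R/(ω₀L) = 4090/(521.6·0.0787) = 99.63.
Step 4 — Bandwidth: Δω = ω₀/Q = 5.236 rad/s; BW = Δω/(2π) = 0.8333 Hz.

(a) f₀ = 83.02 Hz  (b) Q = 99.63  (c) BW = 0.8333 Hz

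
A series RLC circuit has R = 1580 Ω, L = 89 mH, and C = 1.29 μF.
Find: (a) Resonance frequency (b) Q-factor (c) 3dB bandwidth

Step 1 — Resonance: ω₀ = 1/√(LC) = 1/√(0.089·1.29e-06) = 2951 rad/s.
Step 2 — f₀ = ω₀/(2π) = 469.7 Hz.
Step 3 — Series Q: Q = ω₀L/R = 2951·0.089/1580 = 0.1662.
Step 4 — Bandwidth: Δω = ω₀/Q = 1.775e+04 rad/s; BW = Δω/(2π) = 2825 Hz.

(a) f₀ = 469.7 Hz  (b) Q = 0.1662  (c) BW = 2825 Hz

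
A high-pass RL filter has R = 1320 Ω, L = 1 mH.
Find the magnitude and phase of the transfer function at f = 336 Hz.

Step 1 — Angular frequency: ω = 2π·336 = 2111 rad/s.
Step 2 — Transfer function: H(jω) = jωL/(R + jωL).
Step 3 — Numerator jωL = j·2.111; denominator R + jωL = 1320 + j2.111.
Step 4 — H = 2.558e-06 + j0.001599.
Step 5 — Magnitude: |H| = 0.001599 (-55.9 dB); phase: φ = 89.9°.

|H| = 0.001599 (-55.9 dB), φ = 89.9°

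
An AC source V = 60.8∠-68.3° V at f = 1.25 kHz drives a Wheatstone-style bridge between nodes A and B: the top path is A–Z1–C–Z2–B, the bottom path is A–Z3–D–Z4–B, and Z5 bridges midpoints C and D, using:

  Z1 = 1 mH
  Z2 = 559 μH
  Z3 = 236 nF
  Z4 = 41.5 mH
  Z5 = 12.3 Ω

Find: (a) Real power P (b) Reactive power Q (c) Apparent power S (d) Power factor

Step 1 — Angular frequency: ω = 2π·f = 2π·1250 = 7854 rad/s.
Step 2 — Component impedances:
  Z1: Z = jωL = j·7854·0.001 = 0 + j7.854 Ω
  Z2: Z = jωL = j·7854·0.000559 = 0 + j4.39 Ω
  Z3: Z = 1/(jωC) = -j/(ω·C) = 0 - j539.5 Ω
  Z4: Z = jωL = j·7854·0.0415 = 0 + j325.9 Ω
  Z5: Z = R = 12.3 Ω
Step 3 — Bridge requires nodal analysis (the Z5 bridge couples midpoints C and D, so the two paths cannot be reduced to a simple series/parallel combination). Setting node B to ground and injecting 1 A at node A, the 3-node admittance system at A, C, D solves to V_A = Z_AB = 0.009685 + j12.3 Ω = 12.3∠90.0° Ω.
Step 4 — Source phasor: V = 60.8∠-68.3° V = 22.48 - j56.49 V.
Step 5 — Current: I = V / Z = -4.591 - j1.831 A = 4.942∠-158.3° A.
Step 6 — Complex power: S = V·I* = 0.2366 + j300.5 VA.
Step 7 — Real power: P = Re(S) = 0.2366 W.
Step 8 — Reactive power: Q = Im(S) = 300.5 VAR.
Step 9 — Apparent power: |S| = 300.5 VA.
Step 10 — Power factor: PF = P/|S| = 0.0007873 (lagging).

(a) P = 0.2366 W  (b) Q = 300.5 VAR  (c) S = 300.5 VA  (d) PF = 0.0007873 (lagging)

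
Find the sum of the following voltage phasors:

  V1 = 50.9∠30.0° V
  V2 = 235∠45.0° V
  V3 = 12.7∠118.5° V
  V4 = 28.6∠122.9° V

Step 1 — Convert each phasor to rectangular form:
  V1 = 50.9·(cos(30.0°) + j·sin(30.0°)) = 44.08 + j25.45 V
  V2 = 235·(cos(45.0°) + j·sin(45.0°)) = 166.2 + j166.2 V
  V3 = 12.7·(cos(118.5°) + j·sin(118.5°)) = -6.06 + j11.16 V
  V4 = 28.6·(cos(122.9°) + j·sin(122.9°)) = -15.53 + j24.01 V
Step 2 — Sum components: V_total = 188.7 + j226.8 V.
Step 3 — Convert to polar: |V_total| = 295 V, ∠V_total = 50.2°.

V_total = 295∠50.2° V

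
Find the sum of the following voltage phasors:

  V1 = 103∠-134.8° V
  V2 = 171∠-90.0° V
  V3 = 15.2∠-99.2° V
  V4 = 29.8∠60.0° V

Step 1 — Convert each phasor to rectangular form:
  V1 = 103·(cos(-134.8°) + j·sin(-134.8°)) = -72.58 - j73.09 V
  V2 = 171·(cos(-90.0°) + j·sin(-90.0°)) = 0 - j171 V
  V3 = 15.2·(cos(-99.2°) + j·sin(-99.2°)) = -2.43 - j15 V
  V4 = 29.8·(cos(60.0°) + j·sin(60.0°)) = 14.9 + j25.81 V
Step 2 — Sum components: V_total = -60.11 - j233.3 V.
Step 3 — Convert to polar: |V_total| = 240.9 V, ∠V_total = -104.4°.

V_total = 240.9∠-104.4° V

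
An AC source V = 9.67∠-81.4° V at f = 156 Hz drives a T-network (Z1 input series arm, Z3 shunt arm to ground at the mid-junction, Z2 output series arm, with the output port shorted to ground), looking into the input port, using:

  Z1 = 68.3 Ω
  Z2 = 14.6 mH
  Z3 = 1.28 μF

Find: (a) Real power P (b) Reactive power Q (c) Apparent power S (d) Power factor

Step 1 — Angular frequency: ω = 2π·f = 2π·156 = 980.2 rad/s.
Step 2 — Component impedances:
  Z1: Z = R = 68.3 Ω
  Z2: Z = jωL = j·980.2·0.0146 = 0 + j14.31 Ω
  Z3: Z = 1/(jωC) = -j/(ω·C) = 0 - j797 Ω
Step 3 — With the output port shorted to ground, the output series arm Z2 runs from the junction to ground; the shunt arm Z3 also runs from the junction to ground. They appear in parallel: Z3 || Z2 = 0 + j14.57 Ω.
Step 4 — Series with input arm Z1: Z_in = Z1 + (Z3 || Z2) = 68.3 + j14.57 Ω = 69.84∠12.0° Ω.
Step 5 — Source phasor: V = 9.67∠-81.4° V = 1.446 - j9.561 V.
Step 6 — Current: I = V / Z = -0.008318 - j0.1382 A = 0.1385∠-93.4° A.
Step 7 — Complex power: S = V·I* = 1.309 + j0.2794 VA.
Step 8 — Real power: P = Re(S) = 1.309 W.
Step 9 — Reactive power: Q = Im(S) = 0.2794 VAR.
Step 10 — Apparent power: |S| = 1.339 VA.
Step 11 — Power factor: PF = P/|S| = 0.978 (lagging).

(a) P = 1.309 W  (b) Q = 0.2794 VAR  (c) S = 1.339 VA  (d) PF = 0.978 (lagging)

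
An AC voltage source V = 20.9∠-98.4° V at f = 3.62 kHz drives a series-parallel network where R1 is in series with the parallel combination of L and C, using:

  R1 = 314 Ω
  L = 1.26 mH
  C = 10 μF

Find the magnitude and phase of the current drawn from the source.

Step 1 — Angular frequency: ω = 2π·f = 2π·3620 = 2.275e+04 rad/s.
Step 2 — Component impedances:
  R1: Z = R = 314 Ω
  L: Z = jωL = j·2.275e+04·0.00126 = 0 + j28.66 Ω
  C: Z = 1/(jωC) = -j/(ω·C) = 0 - j4.397 Ω
Step 3 — Parallel branch: L || C = 1/(1/L + 1/C) = 0 - j5.193 Ω.
Step 4 — Series with R1: Z_total = R1 + (L || C) = 314 - j5.193 Ω = 314∠-0.9° Ω.
Step 5 — Source phasor: V = 20.9∠-98.4° V = -3.053 - j20.68 V.
Step 6 — Ohm's law: I = V / Z_total = (-3.053 - j20.68) / (314 - j5.193) = -0.008632 - j0.06599 A.
Step 7 — Convert to polar: |I| = 0.06655 A, ∠I = -97.5°.

I = 0.06655∠-97.5° A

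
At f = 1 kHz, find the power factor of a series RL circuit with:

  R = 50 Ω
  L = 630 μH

Step 1 — Angular frequency: ω = 2π·f = 2π·1000 = 6283 rad/s.
Step 2 — Component impedances:
  R: Z = R = 50 Ω
  L: Z = jωL = j·6283·0.00063 = 0 + j3.958 Ω
Step 3 — Series combination: Z_total = R + L = 50 + j3.958 Ω = 50.16∠4.5° Ω.
Step 4 — Power factor: PF = cos(φ) = Re(Z)/|Z| = 50/50.156 = 0.9969.
Step 5 — Type: Im(Z) = 3.958 ⇒ lagging (phase φ = 4.5°).

PF = 0.9969 (lagging, φ = 4.5°)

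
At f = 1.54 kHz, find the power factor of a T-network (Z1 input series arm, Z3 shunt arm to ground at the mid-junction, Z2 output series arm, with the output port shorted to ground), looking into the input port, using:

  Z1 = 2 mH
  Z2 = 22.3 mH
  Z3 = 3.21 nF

Step 1 — Angular frequency: ω = 2π·f = 2π·1540 = 9676 rad/s.
Step 2 — Component impedances:
  Z1: Z = jωL = j·9676·0.002 = 0 + j19.35 Ω
  Z2: Z = jωL = j·9676·0.0223 = 0 + j215.8 Ω
  Z3: Z = 1/(jωC) = -j/(ω·C) = 0 - j3.22e+04 Ω
Step 3 — With the output port shorted to ground, the output series arm Z2 runs from the junction to ground; the shunt arm Z3 also runs from the junction to ground. They appear in parallel: Z3 || Z2 = 0 + j217.2 Ω.
Step 4 — Series with input arm Z1: Z_in = Z1 + (Z3 || Z2) = 0 + j236.6 Ω = 236.6∠90.0° Ω.
Step 5 — Power factor: PF = cos(φ) = Re(Z)/|Z| = 0/236.6 = 0.
Step 6 — Type: Im(Z) = 236.6 ⇒ lagging (phase φ = 90.0°).

PF = 0 (lagging, φ = 90.0°)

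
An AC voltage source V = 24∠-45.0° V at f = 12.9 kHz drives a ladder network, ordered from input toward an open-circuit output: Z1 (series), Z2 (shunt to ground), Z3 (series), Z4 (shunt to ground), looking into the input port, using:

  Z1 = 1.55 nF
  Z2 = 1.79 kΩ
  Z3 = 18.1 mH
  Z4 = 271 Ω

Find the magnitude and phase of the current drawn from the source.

Step 1 — Angular frequency: ω = 2π·f = 2π·1.29e+04 = 8.105e+04 rad/s.
Step 2 — Component impedances:
  Z1: Z = 1/(jωC) = -j/(ω·C) = 0 - j7960 Ω
  Z2: Z = R = 1790 Ω
  Z3: Z = jωL = j·8.105e+04·0.0181 = 0 + j1467 Ω
  Z4: Z = R = 271 Ω
Step 3 — Ladder network (open output): work backward from the far end, alternating series and parallel combinations. Z_in = 758.2 - j7225 Ω = 7265∠-84.0° Ω.
Step 4 — Source phasor: V = 24∠-45.0° V = 16.97 - j16.97 V.
Step 5 — Ohm's law: I = V / Z_total = (16.97 - j16.97) / (758.2 - j7225) = 0.002567 + j0.002079 A.
Step 6 — Convert to polar: |I| = 0.003304 A, ∠I = 39.0°.

I = 0.003304∠39.0° A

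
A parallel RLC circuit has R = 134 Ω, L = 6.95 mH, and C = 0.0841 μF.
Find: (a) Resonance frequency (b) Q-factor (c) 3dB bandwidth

Step 1 — Resonance: ω₀ = 1/√(LC) = 1/√(0.00695·8.41e-08) = 4.136e+04 rad/s.
Step 2 — f₀ = ω₀/(2π) = 6583 Hz.
Step 3 — Parallel Q: Q = R/(ω₀L) = 134/(4.136e+04·0.00695) = 0.4661.
Step 4 — Bandwidth: Δω = ω₀/Q = 8.874e+04 rad/s; BW = Δω/(2π) = 1.412e+04 Hz.

(a) f₀ = 6583 Hz  (b) Q = 0.4661  (c) BW = 1.412e+04 Hz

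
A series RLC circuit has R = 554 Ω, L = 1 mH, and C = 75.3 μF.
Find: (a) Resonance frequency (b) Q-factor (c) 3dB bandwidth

Step 1 — Resonance: ω₀ = 1/√(LC) = 1/√(0.001·7.53e-05) = 3644 rad/s.
Step 2 — f₀ = ω₀/(2π) = 580 Hz.
Step 3 — Series Q: Q = ω₀L/R = 3644·0.001/554 = 0.006578.
Step 4 — Bandwidth: Δω = ω₀/Q = 5.54e+05 rad/s; BW = Δω/(2π) = 8.817e+04 Hz.

(a) f₀ = 580 Hz  (b) Q = 0.006578  (c) BW = 8.817e+04 Hz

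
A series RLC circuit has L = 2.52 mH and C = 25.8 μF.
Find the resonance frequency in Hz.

Step 1 — Resonance condition Im(Z)=0 gives ω₀ = 1/√(LC).
Step 2 — ω₀ = 1/√(0.00252·2.58e-05) = 3922 rad/s.
Step 3 — f₀ = ω₀/(2π) = 624.2 Hz.

f₀ = 624.2 Hz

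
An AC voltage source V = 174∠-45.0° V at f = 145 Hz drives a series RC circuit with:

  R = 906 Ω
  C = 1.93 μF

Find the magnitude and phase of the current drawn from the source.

Step 1 — Angular frequency: ω = 2π·f = 2π·145 = 911.1 rad/s.
Step 2 — Component impedances:
  R: Z = R = 906 Ω
  C: Z = 1/(jωC) = -j/(ω·C) = 0 - j568.7 Ω
Step 3 — Series combination: Z_total = R + C = 906 - j568.7 Ω = 1070∠-32.1° Ω.
Step 4 — Source phasor: V = 174∠-45.0° V = 123 - j123 V.
Step 5 — Ohm's law: I = V / Z_total = (123 - j123) / (906 - j568.7) = 0.1586 - j0.03627 A.
Step 6 — Convert to polar: |I| = 0.1627 A, ∠I = -12.9°.

I = 0.1627∠-12.9° A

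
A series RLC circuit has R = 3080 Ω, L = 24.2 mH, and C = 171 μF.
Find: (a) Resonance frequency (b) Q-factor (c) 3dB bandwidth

Step 1 — Resonance condition Im(Z)=0 gives ω₀ = 1/√(LC).
Step 2 — ω₀ = 1/√(0.0242·0.000171) = 491.6 rad/s.
Step 3 — f₀ = ω₀/(2π) = 78.24 Hz.
Step 4 — Series Q: Q = ω₀L/R = 491.6·0.0242/3080 = 0.003862.
Step 5 — 3dB bandwidth: Δω = ω₀/Q = 1.273e+05 rad/s; BW = Δω/(2π) = 2.026e+04 Hz.

(a) f₀ = 78.24 Hz  (b) Q = 0.003862  (c) BW = 2.026e+04 Hz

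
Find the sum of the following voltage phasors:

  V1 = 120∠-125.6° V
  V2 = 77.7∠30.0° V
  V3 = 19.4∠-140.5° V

Step 1 — Convert each phasor to rectangular form:
  V1 = 120·(cos(-125.6°) + j·sin(-125.6°)) = -69.85 - j97.57 V
  V2 = 77.7·(cos(30.0°) + j·sin(30.0°)) = 67.29 + j38.85 V
  V3 = 19.4·(cos(-140.5°) + j·sin(-140.5°)) = -14.97 - j12.34 V
Step 2 — Sum components: V_total = -17.53 - j71.06 V.
Step 3 — Convert to polar: |V_total| = 73.19 V, ∠V_total = -103.9°.

V_total = 73.19∠-103.9° V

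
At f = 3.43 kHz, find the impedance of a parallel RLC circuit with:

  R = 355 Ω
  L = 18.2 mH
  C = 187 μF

Step 1 — Angular frequency: ω = 2π·f = 2π·3430 = 2.155e+04 rad/s.
Step 2 — Component impedances:
  R: Z = R = 355 Ω
  L: Z = jωL = j·2.155e+04·0.0182 = 0 + j392.2 Ω
  C: Z = 1/(jωC) = -j/(ω·C) = 0 - j0.2481 Ω
Step 3 — Parallel combination: 1/Z_total = 1/R + 1/L + 1/C; Z_total = 0.0001737 - j0.2483 Ω = 0.2483∠-90.0° Ω.

Z = 0.0001737 - j0.2483 Ω = 0.2483∠-90.0° Ω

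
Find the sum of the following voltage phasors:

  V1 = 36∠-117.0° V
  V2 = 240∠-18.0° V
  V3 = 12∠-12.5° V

Step 1 — Convert each phasor to rectangular form:
  V1 = 36·(cos(-117.0°) + j·sin(-117.0°)) = -16.34 - j32.08 V
  V2 = 240·(cos(-18.0°) + j·sin(-18.0°)) = 228.3 - j74.16 V
  V3 = 12·(cos(-12.5°) + j·sin(-12.5°)) = 11.72 - j2.597 V
Step 2 — Sum components: V_total = 223.6 - j108.8 V.
Step 3 — Convert to polar: |V_total| = 248.7 V, ∠V_total = -26.0°.

V_total = 248.7∠-26.0° V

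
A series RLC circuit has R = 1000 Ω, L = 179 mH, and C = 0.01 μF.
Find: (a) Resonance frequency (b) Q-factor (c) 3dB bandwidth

Step 1 — Resonance: ω₀ = 1/√(LC) = 1/√(0.179·1e-08) = 2.364e+04 rad/s.
Step 2 — f₀ = ω₀/(2π) = 3762 Hz.
Step 3 — Series Q: Q = ω₀L/R = 2.364e+04·0.179/1000 = 4.231.
Step 4 — Bandwidth: Δω = ω₀/Q = 5587 rad/s; BW = Δω/(2π) = 889.1 Hz.

(a) f₀ = 3762 Hz  (b) Q = 4.231  (c) BW = 889.1 Hz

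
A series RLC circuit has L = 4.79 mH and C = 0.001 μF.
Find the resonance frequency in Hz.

Step 1 — Resonance condition Im(Z)=0 gives ω₀ = 1/√(LC).
Step 2 — ω₀ = 1/√(0.00479·1e-09) = 4.569e+05 rad/s.
Step 3 — f₀ = ω₀/(2π) = 7.272e+04 Hz.

f₀ = 7.272e+04 Hz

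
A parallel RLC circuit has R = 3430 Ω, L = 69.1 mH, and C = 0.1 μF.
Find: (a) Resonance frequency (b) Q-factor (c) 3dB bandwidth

Step 1 — Resonance: ω₀ = 1/√(LC) = 1/√(0.0691·1e-07) = 1.203e+04 rad/s.
Step 2 — f₀ = ω₀/(2π) = 1915 Hz.
Step 3 — Parallel Q: Q = R/(ω₀L) = 3430/(1.203e+04·0.0691) = 4.126.
Step 4 — Bandwidth: Δω = ω₀/Q = 2915 rad/s; BW = Δω/(2π) = 464 Hz.

(a) f₀ = 1915 Hz  (b) Q = 4.126  (c) BW = 464 Hz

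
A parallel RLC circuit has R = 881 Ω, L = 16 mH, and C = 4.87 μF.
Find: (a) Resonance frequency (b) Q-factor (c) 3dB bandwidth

Step 1 — Resonance: ω₀ = 1/√(LC) = 1/√(0.016·4.87e-06) = 3582 rad/s.
Step 2 — f₀ = ω₀/(2π) = 570.2 Hz.
Step 3 — Parallel Q: Q = R/(ω₀L) = 881/(3582·0.016) = 15.37.
Step 4 — Bandwidth: Δω = ω₀/Q = 233.1 rad/s; BW = Δω/(2π) = 37.09 Hz.

(a) f₀ = 570.2 Hz  (b) Q = 15.37  (c) BW = 37.09 Hz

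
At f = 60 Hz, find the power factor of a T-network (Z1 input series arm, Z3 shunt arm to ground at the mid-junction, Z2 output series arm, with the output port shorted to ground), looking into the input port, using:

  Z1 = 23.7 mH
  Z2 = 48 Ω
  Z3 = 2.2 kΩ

Step 1 — Angular frequency: ω = 2π·f = 2π·60 = 377 rad/s.
Step 2 — Component impedances:
  Z1: Z = jωL = j·377·0.0237 = 0 + j8.935 Ω
  Z2: Z = R = 48 Ω
  Z3: Z = R = 2200 Ω
Step 3 — With the output port shorted to ground, the output series arm Z2 runs from the junction to ground; the shunt arm Z3 also runs from the junction to ground. They appear in parallel: Z3 || Z2 = 46.98 Ω.
Step 4 — Series with input arm Z1: Z_in = Z1 + (Z3 || Z2) = 46.98 + j8.935 Ω = 47.82∠10.8° Ω.
Step 5 — Power factor: PF = cos(φ) = Re(Z)/|Z| = 46.98/47.82 = 0.9824.
Step 6 — Type: Im(Z) = 8.935 ⇒ lagging (phase φ = 10.8°).

PF = 0.9824 (lagging, φ = 10.8°)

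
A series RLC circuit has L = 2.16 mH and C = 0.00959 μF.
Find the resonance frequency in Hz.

Step 1 — Resonance condition Im(Z)=0 gives ω₀ = 1/√(LC).
Step 2 — ω₀ = 1/√(0.00216·9.59e-09) = 2.197e+05 rad/s.
Step 3 — f₀ = ω₀/(2π) = 3.497e+04 Hz.

f₀ = 3.497e+04 Hz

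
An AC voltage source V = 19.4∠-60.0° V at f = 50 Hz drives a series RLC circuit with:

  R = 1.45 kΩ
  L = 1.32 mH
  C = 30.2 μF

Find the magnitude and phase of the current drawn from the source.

Step 1 — Angular frequency: ω = 2π·f = 2π·50 = 314.2 rad/s.
Step 2 — Component impedances:
  R: Z = R = 1450 Ω
  L: Z = jωL = j·314.2·0.00132 = 0 + j0.4147 Ω
  C: Z = 1/(jωC) = -j/(ω·C) = 0 - j105.4 Ω
Step 3 — Series combination: Z_total = R + L + C = 1450 - j105 Ω = 1454∠-4.1° Ω.
Step 4 — Source phasor: V = 19.4∠-60.0° V = 9.7 - j16.8 V.
Step 5 — Ohm's law: I = V / Z_total = (9.7 - j16.8) / (1450 - j105) = 0.007489 - j0.01104 A.
Step 6 — Convert to polar: |I| = 0.01334 A, ∠I = -55.9°.

I = 0.01334∠-55.9° A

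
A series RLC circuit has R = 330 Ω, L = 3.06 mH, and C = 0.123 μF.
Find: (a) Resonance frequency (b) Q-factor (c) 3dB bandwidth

Step 1 — Resonance condition Im(Z)=0 gives ω₀ = 1/√(LC).
Step 2 — ω₀ = 1/√(0.00306·1.23e-07) = 5.155e+04 rad/s.
Step 3 — f₀ = ω₀/(2π) = 8204 Hz.
Step 4 — Series Q: Q = ω₀L/R = 5.155e+04·0.00306/330 = 0.478.
Step 5 — 3dB bandwidth: Δω = ω₀/Q = 1.078e+05 rad/s; BW = Δω/(2π) = 1.716e+04 Hz.

(a) f₀ = 8204 Hz  (b) Q = 0.478  (c) BW = 1.716e+04 Hz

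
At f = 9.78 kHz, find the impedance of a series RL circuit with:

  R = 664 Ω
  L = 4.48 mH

Step 1 — Angular frequency: ω = 2π·f = 2π·9780 = 6.145e+04 rad/s.
Step 2 — Component impedances:
  R: Z = R = 664 Ω
  L: Z = jωL = j·6.145e+04·0.00448 = 0 + j275.3 Ω
Step 3 — Series combination: Z_total = R + L = 664 + j275.3 Ω = 718.8∠22.5° Ω.

Z = 664 + j275.3 Ω = 718.8∠22.5° Ω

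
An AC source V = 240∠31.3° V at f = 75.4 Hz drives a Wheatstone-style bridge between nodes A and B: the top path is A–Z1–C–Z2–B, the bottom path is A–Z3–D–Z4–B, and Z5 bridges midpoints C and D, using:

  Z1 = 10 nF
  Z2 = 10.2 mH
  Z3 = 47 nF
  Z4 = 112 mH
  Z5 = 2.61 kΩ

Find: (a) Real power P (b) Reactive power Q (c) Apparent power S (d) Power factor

Step 1 — Angular frequency: ω = 2π·f = 2π·75.4 = 473.8 rad/s.
Step 2 — Component impedances:
  Z1: Z = 1/(jωC) = -j/(ω·C) = 0 - j2.111e+05 Ω
  Z2: Z = jωL = j·473.8·0.0102 = 0 + j4.832 Ω
  Z3: Z = 1/(jωC) = -j/(ω·C) = 0 - j4.491e+04 Ω
  Z4: Z = jωL = j·473.8·0.112 = 0 + j53.06 Ω
  Z5: Z = R = 2610 Ω
Step 3 — Bridge requires nodal analysis (the Z5 bridge couples midpoints C and D, so the two paths cannot be reduced to a simple series/parallel combination). Setting node B to ground and injecting 1 A at node A, the 3-node admittance system at A, C, D solves to V_A = Z_AB = 0.7052 - j3.7e+04 Ω = 3.7e+04∠-90.0° Ω.
Step 4 — Source phasor: V = 240∠31.3° V = 205.1 + j124.7 V.
Step 5 — Current: I = V / Z = -0.00337 + j0.005543 A = 0.006487∠121.3° A.
Step 6 — Complex power: S = V·I* = 2.968e-05 - j1.557 VA.
Step 7 — Real power: P = Re(S) = 2.968e-05 W.
Step 8 — Reactive power: Q = Im(S) = -1.557 VAR.
Step 9 — Apparent power: |S| = 1.557 VA.
Step 10 — Power factor: PF = P/|S| = 1.906e-05 (leading).

(a) P = 2.968e-05 W  (b) Q = -1.557 VAR  (c) S = 1.557 VA  (d) PF = 1.906e-05 (leading)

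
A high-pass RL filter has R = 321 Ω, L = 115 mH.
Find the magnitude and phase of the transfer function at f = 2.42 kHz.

Step 1 — Angular frequency: ω = 2π·2420 = 1.521e+04 rad/s.
Step 2 — Transfer function: H(jω) = jωL/(R + jωL).
Step 3 — Numerator jωL = j·1749; denominator R + jωL = 321 + j1749.
Step 4 — H = 0.9674 + j0.1776.
Step 5 — Magnitude: |H| = 0.9836 (-0.1 dB); phase: φ = 10.4°.

|H| = 0.9836 (-0.1 dB), φ = 10.4°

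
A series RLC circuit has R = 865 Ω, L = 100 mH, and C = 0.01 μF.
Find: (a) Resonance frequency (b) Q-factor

Step 1 — Resonance condition Im(Z)=0 gives ω₀ = 1/√(LC).
Step 2 — ω₀ = 1/√(0.1·1e-08) = 3.162e+04 rad/s.
Step 3 — f₀ = ω₀/(2π) = 5033 Hz.
Step 4 — Series Q: Q = ω₀L/R = 3.162e+04·0.1/865 = 3.656.

(a) f₀ = 5033 Hz  (b) Q = 3.656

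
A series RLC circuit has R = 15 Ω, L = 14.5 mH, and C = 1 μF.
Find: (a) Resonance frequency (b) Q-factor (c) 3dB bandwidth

Step 1 — Resonance: ω₀ = 1/√(LC) = 1/√(0.0145·1e-06) = 8305 rad/s.
Step 2 — f₀ = ω₀/(2π) = 1322 Hz.
Step 3 — Series Q: Q = ω₀L/R = 8305·0.0145/15 = 8.028.
Step 4 — Bandwidth: Δω = ω₀/Q = 1034 rad/s; BW = Δω/(2π) = 164.6 Hz.

(a) f₀ = 1322 Hz  (b) Q = 8.028  (c) BW = 164.6 Hz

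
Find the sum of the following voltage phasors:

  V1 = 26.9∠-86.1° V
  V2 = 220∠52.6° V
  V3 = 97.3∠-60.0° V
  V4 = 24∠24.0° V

Step 1 — Convert each phasor to rectangular form:
  V1 = 26.9·(cos(-86.1°) + j·sin(-86.1°)) = 1.83 - j26.84 V
  V2 = 220·(cos(52.6°) + j·sin(52.6°)) = 133.6 + j174.8 V
  V3 = 97.3·(cos(-60.0°) + j·sin(-60.0°)) = 48.65 - j84.26 V
  V4 = 24·(cos(24.0°) + j·sin(24.0°)) = 21.93 + j9.762 V
Step 2 — Sum components: V_total = 206 + j73.43 V.
Step 3 — Convert to polar: |V_total| = 218.7 V, ∠V_total = 19.6°.

V_total = 218.7∠19.6° V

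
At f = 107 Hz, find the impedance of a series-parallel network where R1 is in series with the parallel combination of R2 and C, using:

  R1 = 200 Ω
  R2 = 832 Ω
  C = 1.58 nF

Step 1 — Angular frequency: ω = 2π·f = 2π·107 = 672.3 rad/s.
Step 2 — Component impedances:
  R1: Z = R = 200 Ω
  R2: Z = R = 832 Ω
  C: Z = 1/(jωC) = -j/(ω·C) = 0 - j9.414e+05 Ω
Step 3 — Parallel branch: R2 || C = 1/(1/R2 + 1/C) = 832 - j0.7353 Ω.
Step 4 — Series with R1: Z_total = R1 + (R2 || C) = 1032 - j0.7353 Ω = 1032∠-0.0° Ω.

Z = 1032 - j0.7353 Ω = 1032∠-0.0° Ω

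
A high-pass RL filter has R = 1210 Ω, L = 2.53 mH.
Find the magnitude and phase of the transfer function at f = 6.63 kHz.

Step 1 — Angular frequency: ω = 2π·6630 = 4.166e+04 rad/s.
Step 2 — Transfer function: H(jω) = jωL/(R + jωL).
Step 3 — Numerator jωL = j·105.4; denominator R + jωL = 1210 + j105.4.
Step 4 — H = 0.00753 + j0.08645.
Step 5 — Magnitude: |H| = 0.08677 (-21.2 dB); phase: φ = 85.0°.

|H| = 0.08677 (-21.2 dB), φ = 85.0°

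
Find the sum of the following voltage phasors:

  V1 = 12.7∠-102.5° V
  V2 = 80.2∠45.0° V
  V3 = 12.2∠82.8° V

Step 1 — Convert each phasor to rectangular form:
  V1 = 12.7·(cos(-102.5°) + j·sin(-102.5°)) = -2.749 - j12.4 V
  V2 = 80.2·(cos(45.0°) + j·sin(45.0°)) = 56.71 + j56.71 V
  V3 = 12.2·(cos(82.8°) + j·sin(82.8°)) = 1.529 + j12.1 V
Step 2 — Sum components: V_total = 55.49 + j56.41 V.
Step 3 — Convert to polar: |V_total| = 79.13 V, ∠V_total = 45.5°.

V_total = 79.13∠45.5° V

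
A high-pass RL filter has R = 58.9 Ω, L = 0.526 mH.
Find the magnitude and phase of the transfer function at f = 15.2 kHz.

Step 1 — Angular frequency: ω = 2π·1.52e+04 = 9.55e+04 rad/s.
Step 2 — Transfer function: H(jω) = jωL/(R + jωL).
Step 3 — Numerator jωL = j·50.24; denominator R + jωL = 58.9 + j50.24.
Step 4 — H = 0.4211 + j0.4937.
Step 5 — Magnitude: |H| = 0.6489 (-3.8 dB); phase: φ = 49.5°.

|H| = 0.6489 (-3.8 dB), φ = 49.5°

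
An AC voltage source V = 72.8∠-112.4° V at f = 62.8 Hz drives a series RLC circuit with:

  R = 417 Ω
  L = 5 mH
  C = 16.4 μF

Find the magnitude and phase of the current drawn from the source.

Step 1 — Angular frequency: ω = 2π·f = 2π·62.8 = 394.6 rad/s.
Step 2 — Component impedances:
  R: Z = R = 417 Ω
  L: Z = jωL = j·394.6·0.005 = 0 + j1.973 Ω
  C: Z = 1/(jωC) = -j/(ω·C) = 0 - j154.5 Ω
Step 3 — Series combination: Z_total = R + L + C = 417 - j152.6 Ω = 444∠-20.1° Ω.
Step 4 — Source phasor: V = 72.8∠-112.4° V = -27.74 - j67.31 V.
Step 5 — Ohm's law: I = V / Z_total = (-27.74 - j67.31) / (417 - j152.6) = -0.006594 - j0.1638 A.
Step 6 — Convert to polar: |I| = 0.164 A, ∠I = -92.3°.

I = 0.164∠-92.3° A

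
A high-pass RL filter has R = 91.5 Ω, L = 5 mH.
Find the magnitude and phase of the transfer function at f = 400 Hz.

Step 1 — Angular frequency: ω = 2π·400 = 2513 rad/s.
Step 2 — Transfer function: H(jω) = jωL/(R + jωL).
Step 3 — Numerator jωL = j·12.57; denominator R + jωL = 91.5 + j12.57.
Step 4 — H = 0.01851 + j0.1348.
Step 5 — Magnitude: |H| = 0.1361 (-17.3 dB); phase: φ = 82.2°.

|H| = 0.1361 (-17.3 dB), φ = 82.2°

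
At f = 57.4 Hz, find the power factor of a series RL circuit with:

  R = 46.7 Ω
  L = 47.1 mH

Step 1 — Angular frequency: ω = 2π·f = 2π·57.4 = 360.7 rad/s.
Step 2 — Component impedances:
  R: Z = R = 46.7 Ω
  L: Z = jωL = j·360.7·0.0471 = 0 + j16.99 Ω
Step 3 — Series combination: Z_total = R + L = 46.7 + j16.99 Ω = 49.69∠20.0° Ω.
Step 4 — Power factor: PF = cos(φ) = Re(Z)/|Z| = 46.7/49.69 = 0.9398.
Step 5 — Type: Im(Z) = 16.99 ⇒ lagging (phase φ = 20.0°).

PF = 0.9398 (lagging, φ = 20.0°)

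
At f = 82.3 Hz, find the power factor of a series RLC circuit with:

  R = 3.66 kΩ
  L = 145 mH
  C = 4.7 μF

Step 1 — Angular frequency: ω = 2π·f = 2π·82.3 = 517.1 rad/s.
Step 2 — Component impedances:
  R: Z = R = 3660 Ω
  L: Z = jωL = j·517.1·0.145 = 0 + j74.98 Ω
  C: Z = 1/(jωC) = -j/(ω·C) = 0 - j411.5 Ω
Step 3 — Series combination: Z_total = R + L + C = 3660 - j336.5 Ω = 3675∠-5.3° Ω.
Step 4 — Power factor: PF = cos(φ) = Re(Z)/|Z| = 3660/3675.4 = 0.9958.
Step 5 — Type: Im(Z) = -336.5 ⇒ leading (phase φ = -5.3°).

PF = 0.9958 (leading, φ = -5.3°)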